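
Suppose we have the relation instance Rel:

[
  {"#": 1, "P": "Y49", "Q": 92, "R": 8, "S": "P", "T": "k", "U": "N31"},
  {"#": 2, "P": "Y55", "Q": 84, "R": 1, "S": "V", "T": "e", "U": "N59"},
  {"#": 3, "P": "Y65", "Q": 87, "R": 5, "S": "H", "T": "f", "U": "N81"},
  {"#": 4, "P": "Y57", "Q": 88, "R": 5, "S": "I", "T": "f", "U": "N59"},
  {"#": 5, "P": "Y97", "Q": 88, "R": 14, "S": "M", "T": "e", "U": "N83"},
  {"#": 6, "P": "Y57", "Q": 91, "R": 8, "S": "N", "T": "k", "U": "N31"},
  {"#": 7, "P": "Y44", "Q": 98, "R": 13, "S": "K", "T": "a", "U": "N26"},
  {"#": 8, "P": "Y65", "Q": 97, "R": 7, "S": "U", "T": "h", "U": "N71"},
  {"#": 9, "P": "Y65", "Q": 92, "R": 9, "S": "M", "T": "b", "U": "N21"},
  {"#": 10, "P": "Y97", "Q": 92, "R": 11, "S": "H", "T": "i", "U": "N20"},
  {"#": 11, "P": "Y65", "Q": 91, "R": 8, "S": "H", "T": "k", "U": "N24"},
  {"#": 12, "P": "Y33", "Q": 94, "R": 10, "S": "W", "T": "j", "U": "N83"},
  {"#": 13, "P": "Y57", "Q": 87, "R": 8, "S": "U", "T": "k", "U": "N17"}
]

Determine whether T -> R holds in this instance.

No

T=k: rows 1, 6, 11, 13 → R = 8, 8, 8, 8 ✓
T=e: rows 2, 5 → R takes values {1, 14} — violation
T=f: rows 3, 4 → R = 5, 5 ✓
T=a: row 7 → R = 13 ✓
T=h: row 8 → R = 7 ✓
T=b: row 9 → R = 9 ✓
T=i: row 10 → R = 11 ✓
T=j: row 12 → R = 10 ✓
Two rows agree on T but differ on R, so T -> R does not hold.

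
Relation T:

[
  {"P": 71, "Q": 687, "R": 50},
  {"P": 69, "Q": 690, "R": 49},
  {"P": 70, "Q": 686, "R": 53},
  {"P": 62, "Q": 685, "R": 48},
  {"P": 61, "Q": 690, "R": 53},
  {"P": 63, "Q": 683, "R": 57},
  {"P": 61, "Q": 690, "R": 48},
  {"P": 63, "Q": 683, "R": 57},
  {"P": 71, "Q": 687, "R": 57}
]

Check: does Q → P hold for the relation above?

No

Q=687: 2 rows → P = 71, 71 ✓
Q=690: 3 rows → P takes values {69, 61} — violation
Q=686: 1 row → P = 70 ✓
Q=685: 1 row → P = 62 ✓
Q=683: 2 rows → P = 63, 63 ✓
Two rows agree on Q but differ on P, so Q → P does not hold.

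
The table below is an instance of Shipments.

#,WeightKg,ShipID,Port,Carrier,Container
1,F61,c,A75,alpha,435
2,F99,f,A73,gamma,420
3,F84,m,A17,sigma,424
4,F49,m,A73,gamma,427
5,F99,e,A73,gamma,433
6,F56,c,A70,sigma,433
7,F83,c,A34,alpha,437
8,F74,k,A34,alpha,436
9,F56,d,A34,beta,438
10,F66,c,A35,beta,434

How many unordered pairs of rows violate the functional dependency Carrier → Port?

Carrier=alpha: violating pairs (1,7), (1,8) — 2 pairs.
Carrier=gamma: all 3 rows agree on Port — 0 pairs.
Carrier=sigma: violating pairs (3,6) — 1 pair.
Carrier=beta: violating pairs (9,10) — 1 pair.

4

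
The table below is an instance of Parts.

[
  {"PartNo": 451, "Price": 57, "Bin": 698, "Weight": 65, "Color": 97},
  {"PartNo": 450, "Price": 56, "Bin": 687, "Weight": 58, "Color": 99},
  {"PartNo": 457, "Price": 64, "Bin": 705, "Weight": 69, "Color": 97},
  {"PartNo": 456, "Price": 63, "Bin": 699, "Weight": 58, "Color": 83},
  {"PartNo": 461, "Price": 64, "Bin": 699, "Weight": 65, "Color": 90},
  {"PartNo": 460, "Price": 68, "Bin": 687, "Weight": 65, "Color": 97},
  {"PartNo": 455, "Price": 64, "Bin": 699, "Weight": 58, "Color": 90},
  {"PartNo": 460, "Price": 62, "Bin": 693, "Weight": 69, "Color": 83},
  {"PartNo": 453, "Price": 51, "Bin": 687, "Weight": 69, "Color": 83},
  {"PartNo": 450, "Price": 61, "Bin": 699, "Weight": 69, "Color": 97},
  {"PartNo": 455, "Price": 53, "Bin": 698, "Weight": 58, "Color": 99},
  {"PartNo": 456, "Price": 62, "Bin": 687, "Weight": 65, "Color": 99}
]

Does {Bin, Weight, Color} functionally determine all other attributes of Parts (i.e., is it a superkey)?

All 12 rows have distinct {Bin, Weight, Color} values, so {Bin, Weight, Color} → (all attributes) holds and {Bin, Weight, Color} is a superkey.

Yes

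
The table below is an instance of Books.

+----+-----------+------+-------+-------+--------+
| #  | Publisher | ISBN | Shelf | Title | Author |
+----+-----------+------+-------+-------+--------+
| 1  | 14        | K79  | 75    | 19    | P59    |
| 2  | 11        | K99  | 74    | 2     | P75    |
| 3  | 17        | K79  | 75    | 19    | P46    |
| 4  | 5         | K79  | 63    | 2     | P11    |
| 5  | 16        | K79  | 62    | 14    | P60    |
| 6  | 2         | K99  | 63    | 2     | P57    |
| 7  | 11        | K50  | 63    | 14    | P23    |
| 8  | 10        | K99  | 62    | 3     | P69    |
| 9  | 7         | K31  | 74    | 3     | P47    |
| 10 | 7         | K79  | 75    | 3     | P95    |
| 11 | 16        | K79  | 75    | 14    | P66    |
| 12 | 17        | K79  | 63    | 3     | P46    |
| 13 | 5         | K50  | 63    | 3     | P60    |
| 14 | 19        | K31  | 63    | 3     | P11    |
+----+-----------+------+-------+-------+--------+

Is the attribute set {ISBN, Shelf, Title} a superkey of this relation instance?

Rows 1 and 3 have the same {ISBN, Shelf, Title} value (ISBN=K79, Shelf=75, Title=19) but are distinct tuples, so {ISBN, Shelf, Title} does not determine every attribute — not a superkey.

No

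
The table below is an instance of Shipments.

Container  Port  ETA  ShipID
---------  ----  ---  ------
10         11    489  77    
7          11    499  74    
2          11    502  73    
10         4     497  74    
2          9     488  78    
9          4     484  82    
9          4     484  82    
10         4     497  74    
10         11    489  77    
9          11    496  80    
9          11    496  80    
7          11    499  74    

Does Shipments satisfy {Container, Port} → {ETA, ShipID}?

Yes

(Container=10, Port=11): 2 rows → {ETA,ShipID} = (489, 77), (489, 77) ✓
(Container=7, Port=11): 2 rows → {ETA,ShipID} = (499, 74), (499, 74) ✓
(Container=2, Port=11): 1 row → {ETA,ShipID} = (502, 73) ✓
(Container=10, Port=4): 2 rows → {ETA,ShipID} = (497, 74), (497, 74) ✓
(Container=2, Port=9): 1 row → {ETA,ShipID} = (488, 78) ✓
(Container=9, Port=4): 2 rows → {ETA,ShipID} = (484, 82), (484, 82) ✓
(Container=9, Port=11): 2 rows → {ETA,ShipID} = (496, 80), (496, 80) ✓
Every {Container, Port} value is associated with a single {ETA, ShipID} value, so {Container, Port} → {ETA, ShipID} holds.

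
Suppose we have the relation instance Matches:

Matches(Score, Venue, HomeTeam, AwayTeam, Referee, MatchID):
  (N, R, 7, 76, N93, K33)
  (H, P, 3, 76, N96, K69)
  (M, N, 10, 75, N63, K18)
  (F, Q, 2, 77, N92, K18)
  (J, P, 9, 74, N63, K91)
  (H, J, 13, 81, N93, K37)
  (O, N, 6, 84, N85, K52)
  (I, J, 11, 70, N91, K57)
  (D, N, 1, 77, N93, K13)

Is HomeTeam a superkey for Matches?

Yes

All 9 rows have distinct HomeTeam values, so HomeTeam → (all attributes) holds and HomeTeam is a superkey.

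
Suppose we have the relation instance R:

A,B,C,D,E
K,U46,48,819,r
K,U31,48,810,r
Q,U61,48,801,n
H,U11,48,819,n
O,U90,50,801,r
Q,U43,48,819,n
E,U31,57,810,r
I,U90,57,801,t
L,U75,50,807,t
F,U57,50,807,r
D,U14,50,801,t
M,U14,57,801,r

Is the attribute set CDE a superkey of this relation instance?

No

Two distinct rows share (C=48, D=819, E=n), so CDE does not determine every attribute — not a superkey.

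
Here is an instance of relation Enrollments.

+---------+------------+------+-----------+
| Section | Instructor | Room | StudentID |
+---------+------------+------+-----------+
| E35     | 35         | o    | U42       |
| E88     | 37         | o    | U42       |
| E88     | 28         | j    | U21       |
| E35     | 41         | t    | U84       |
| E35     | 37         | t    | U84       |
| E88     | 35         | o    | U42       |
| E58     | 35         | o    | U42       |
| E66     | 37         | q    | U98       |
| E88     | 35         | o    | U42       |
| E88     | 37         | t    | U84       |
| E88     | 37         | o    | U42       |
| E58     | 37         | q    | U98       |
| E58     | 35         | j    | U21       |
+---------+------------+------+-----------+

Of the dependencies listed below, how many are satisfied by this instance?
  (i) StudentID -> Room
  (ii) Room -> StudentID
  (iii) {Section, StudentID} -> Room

3

(i) StudentID -> Room: every LHS value maps to a single RHS value — holds.
(ii) Room -> StudentID: every LHS value maps to a single RHS value — holds.
(iii) {Section, StudentID} -> Room: every LHS value maps to a single RHS value — holds.
3 of the 3 dependencies hold.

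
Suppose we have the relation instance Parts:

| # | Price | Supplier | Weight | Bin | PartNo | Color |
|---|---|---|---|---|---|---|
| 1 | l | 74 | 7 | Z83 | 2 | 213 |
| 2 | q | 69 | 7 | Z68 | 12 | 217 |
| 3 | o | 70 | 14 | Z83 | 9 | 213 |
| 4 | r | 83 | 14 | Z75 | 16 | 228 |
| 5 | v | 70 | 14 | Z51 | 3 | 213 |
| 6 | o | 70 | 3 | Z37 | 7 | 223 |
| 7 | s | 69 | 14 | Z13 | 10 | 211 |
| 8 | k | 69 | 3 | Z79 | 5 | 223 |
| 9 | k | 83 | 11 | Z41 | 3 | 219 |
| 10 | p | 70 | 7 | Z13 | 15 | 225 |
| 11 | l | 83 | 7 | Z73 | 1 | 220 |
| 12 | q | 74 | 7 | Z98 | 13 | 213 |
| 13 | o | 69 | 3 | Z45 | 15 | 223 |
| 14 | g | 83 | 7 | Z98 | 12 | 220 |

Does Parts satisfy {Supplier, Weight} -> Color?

(Supplier=74, Weight=7): rows 1, 12 → Color = 213, 213 ✓
(Supplier=69, Weight=7): row 2 → Color = 217 ✓
(Supplier=70, Weight=14): rows 3, 5 → Color = 213, 213 ✓
(Supplier=83, Weight=14): row 4 → Color = 228 ✓
(Supplier=70, Weight=3): row 6 → Color = 223 ✓
(Supplier=69, Weight=14): row 7 → Color = 211 ✓
(Supplier=69, Weight=3): rows 8, 13 → Color = 223, 223 ✓
(Supplier=83, Weight=11): row 9 → Color = 219 ✓
(Supplier=70, Weight=7): row 10 → Color = 225 ✓
(Supplier=83, Weight=7): rows 11, 14 → Color = 220, 220 ✓
Every {Supplier, Weight} value is associated with a single Color value, so {Supplier, Weight} -> Color holds.

Yes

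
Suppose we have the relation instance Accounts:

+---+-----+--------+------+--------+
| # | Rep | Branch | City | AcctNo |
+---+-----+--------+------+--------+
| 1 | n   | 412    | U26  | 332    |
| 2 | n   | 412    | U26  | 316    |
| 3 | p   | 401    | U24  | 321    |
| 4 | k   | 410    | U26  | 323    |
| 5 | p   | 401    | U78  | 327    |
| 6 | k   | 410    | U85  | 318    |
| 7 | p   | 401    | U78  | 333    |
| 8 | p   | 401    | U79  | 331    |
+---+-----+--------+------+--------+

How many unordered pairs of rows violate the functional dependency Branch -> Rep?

Branch=412: all 2 rows agree on Rep — 0 pairs.
Branch=401: all 4 rows agree on Rep — 0 pairs.
Branch=410: all 2 rows agree on Rep — 0 pairs.

0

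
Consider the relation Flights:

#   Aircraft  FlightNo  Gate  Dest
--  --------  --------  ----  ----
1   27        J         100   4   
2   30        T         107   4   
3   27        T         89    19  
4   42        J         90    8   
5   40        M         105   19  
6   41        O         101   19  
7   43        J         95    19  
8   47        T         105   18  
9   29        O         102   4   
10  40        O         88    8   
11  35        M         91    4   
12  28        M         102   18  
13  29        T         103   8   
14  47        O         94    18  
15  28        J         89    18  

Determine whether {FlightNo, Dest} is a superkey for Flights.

Yes

All 15 rows have distinct {FlightNo, Dest} values, so {FlightNo, Dest} → (all attributes) holds and {FlightNo, Dest} is a superkey.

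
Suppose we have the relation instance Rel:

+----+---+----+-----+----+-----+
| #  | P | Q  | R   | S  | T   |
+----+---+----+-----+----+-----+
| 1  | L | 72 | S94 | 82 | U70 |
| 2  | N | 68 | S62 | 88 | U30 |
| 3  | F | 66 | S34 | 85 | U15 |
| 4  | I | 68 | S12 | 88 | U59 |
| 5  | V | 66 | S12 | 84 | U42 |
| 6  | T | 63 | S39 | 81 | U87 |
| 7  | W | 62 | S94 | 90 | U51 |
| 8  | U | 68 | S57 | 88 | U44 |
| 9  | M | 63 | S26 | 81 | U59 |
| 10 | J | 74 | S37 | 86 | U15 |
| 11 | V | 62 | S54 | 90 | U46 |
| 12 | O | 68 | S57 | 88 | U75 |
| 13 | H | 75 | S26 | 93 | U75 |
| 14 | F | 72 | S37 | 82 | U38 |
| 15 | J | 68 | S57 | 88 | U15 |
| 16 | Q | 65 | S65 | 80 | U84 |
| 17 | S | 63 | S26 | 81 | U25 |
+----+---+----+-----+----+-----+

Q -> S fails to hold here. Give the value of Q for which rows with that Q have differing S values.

Q=72: rows 1, 14 → S = 82, 82 ✓
Q=68: rows 2, 4, 8, 12, 15 → S = 88, 88, 88, 88, 88 ✓
Q=66: rows 3, 5 → S takes values {85, 84} — violation
Q=63: rows 6, 9, 17 → S = 81, 81, 81 ✓
Q=62: rows 7, 11 → S = 90, 90 ✓
Q=74: row 10 → S = 86 ✓
Q=75: row 13 → S = 93 ✓
Q=65: row 16 → S = 80 ✓
The only Q value with inconsistent S is Q=66.

66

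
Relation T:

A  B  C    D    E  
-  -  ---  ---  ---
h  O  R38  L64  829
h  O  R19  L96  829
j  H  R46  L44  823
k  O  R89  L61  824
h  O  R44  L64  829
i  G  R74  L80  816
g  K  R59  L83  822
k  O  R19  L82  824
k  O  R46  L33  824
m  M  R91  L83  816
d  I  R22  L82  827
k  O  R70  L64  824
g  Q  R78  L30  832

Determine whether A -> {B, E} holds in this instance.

No

A=h: 3 rows → {B,E} = (O, 829), (O, 829), (O, 829) ✓
A=j: 1 row → {B,E} = (H, 823) ✓
A=k: 4 rows → {B,E} = (O, 824), (O, 824), (O, 824), (O, 824) ✓
A=i: 1 row → {B,E} = (G, 816) ✓
A=g: 2 rows → {B,E} takes values {(K, 822), (Q, 832)} — violation
A=m: 1 row → {B,E} = (M, 816) ✓
A=d: 1 row → {B,E} = (I, 827) ✓
Two rows agree on A but differ on {B, E}, so A -> {B, E} does not hold.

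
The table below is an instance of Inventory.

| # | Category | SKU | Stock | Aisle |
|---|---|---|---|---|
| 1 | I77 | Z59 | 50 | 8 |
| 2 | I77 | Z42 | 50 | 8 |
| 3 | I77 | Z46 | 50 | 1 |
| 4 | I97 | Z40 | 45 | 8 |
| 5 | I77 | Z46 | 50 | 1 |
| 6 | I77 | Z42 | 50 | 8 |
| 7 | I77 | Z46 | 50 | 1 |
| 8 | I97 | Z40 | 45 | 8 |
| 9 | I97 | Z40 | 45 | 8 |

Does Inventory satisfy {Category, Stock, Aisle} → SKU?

No

(Category=I77, Stock=50, Aisle=8): rows 1, 2, 6 → SKU takes values {Z59, Z42} — violation
(Category=I77, Stock=50, Aisle=1): rows 3, 5, 7 → SKU = Z46, Z46, Z46 ✓
(Category=I97, Stock=45, Aisle=8): rows 4, 8, 9 → SKU = Z40, Z40, Z40 ✓
Two rows agree on {Category, Stock, Aisle} but differ on SKU, so {Category, Stock, Aisle} → SKU does not hold.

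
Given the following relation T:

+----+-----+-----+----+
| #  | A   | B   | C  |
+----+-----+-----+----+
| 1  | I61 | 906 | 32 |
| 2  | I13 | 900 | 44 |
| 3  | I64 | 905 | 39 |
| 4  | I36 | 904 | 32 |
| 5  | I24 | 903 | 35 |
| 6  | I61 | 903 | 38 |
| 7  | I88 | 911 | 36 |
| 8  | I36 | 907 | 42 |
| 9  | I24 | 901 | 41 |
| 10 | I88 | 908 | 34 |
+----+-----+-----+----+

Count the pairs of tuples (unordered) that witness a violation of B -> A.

1

B=903: violating pairs (5,6) — 1 pair.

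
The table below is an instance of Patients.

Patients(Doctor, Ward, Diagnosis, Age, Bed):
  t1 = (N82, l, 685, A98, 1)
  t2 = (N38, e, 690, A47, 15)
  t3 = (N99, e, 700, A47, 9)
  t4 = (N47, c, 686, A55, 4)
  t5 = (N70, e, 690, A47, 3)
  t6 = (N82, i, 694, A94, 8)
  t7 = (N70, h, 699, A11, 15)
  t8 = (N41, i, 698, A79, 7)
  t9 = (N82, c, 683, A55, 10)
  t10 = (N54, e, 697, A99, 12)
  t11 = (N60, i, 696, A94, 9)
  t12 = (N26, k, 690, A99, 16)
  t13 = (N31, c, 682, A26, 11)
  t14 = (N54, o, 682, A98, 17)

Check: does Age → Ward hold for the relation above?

Age=A98: rows 1, 14 → Ward takes values {l, o} — violation
Age=A47: rows 2, 3, 5 → Ward = e, e, e ✓
Age=A55: rows 4, 9 → Ward = c, c ✓
Age=A94: rows 6, 11 → Ward = i, i ✓
Age=A11: row 7 → Ward = h ✓
Age=A79: row 8 → Ward = i ✓
Age=A99: rows 10, 12 → Ward takes values {e, k} — violation
Age=A26: row 13 → Ward = c ✓
Two rows agree on Age but differ on Ward, so Age → Ward does not hold.

No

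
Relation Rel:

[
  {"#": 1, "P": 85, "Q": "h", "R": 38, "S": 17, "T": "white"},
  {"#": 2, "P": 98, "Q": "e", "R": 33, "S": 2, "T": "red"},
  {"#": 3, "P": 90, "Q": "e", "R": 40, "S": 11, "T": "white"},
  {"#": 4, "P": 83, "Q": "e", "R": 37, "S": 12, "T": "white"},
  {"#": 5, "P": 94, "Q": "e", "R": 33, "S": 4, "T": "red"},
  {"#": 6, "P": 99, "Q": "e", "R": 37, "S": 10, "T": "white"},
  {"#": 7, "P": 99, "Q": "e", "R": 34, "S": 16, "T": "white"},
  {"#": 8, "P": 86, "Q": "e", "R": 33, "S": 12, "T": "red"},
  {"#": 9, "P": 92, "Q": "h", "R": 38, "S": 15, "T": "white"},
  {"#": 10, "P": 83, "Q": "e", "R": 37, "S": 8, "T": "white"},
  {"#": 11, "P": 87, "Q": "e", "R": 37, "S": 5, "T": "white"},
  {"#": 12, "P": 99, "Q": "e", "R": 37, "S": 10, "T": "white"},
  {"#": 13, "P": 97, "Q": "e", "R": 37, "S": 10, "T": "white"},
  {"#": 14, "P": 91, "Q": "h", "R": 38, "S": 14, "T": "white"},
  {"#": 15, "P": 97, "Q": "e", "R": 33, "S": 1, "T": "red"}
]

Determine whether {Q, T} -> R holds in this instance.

(Q=h, T=white): rows 1, 9, 14 → R = 38, 38, 38 ✓
(Q=e, T=red): rows 2, 5, 8, 15 → R = 33, 33, 33, 33 ✓
(Q=e, T=white): rows 3, 4, 6, 7, 10, 11, 12, 13 → R takes values {40, 37, 34} — violation
Two rows agree on {Q, T} but differ on R, so {Q, T} -> R does not hold.

No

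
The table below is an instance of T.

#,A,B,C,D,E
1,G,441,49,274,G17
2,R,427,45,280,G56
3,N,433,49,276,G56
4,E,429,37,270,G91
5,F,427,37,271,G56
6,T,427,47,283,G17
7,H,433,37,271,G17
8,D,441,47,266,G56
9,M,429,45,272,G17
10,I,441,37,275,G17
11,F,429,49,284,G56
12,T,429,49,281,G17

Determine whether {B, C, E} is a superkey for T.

All 12 rows have distinct {B, C, E} values, so {B, C, E} → (all attributes) holds and {B, C, E} is a superkey.

Yes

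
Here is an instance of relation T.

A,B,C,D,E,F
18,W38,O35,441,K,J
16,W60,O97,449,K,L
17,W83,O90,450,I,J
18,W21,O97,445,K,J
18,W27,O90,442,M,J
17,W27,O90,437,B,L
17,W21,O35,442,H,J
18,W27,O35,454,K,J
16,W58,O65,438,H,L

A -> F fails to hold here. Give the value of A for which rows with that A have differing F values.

17

A=18: 4 rows → F = J, J, J, J ✓
A=16: 2 rows → F = L, L ✓
A=17: 3 rows → F takes values {J, L} — violation
The only A value with inconsistent F is A=17.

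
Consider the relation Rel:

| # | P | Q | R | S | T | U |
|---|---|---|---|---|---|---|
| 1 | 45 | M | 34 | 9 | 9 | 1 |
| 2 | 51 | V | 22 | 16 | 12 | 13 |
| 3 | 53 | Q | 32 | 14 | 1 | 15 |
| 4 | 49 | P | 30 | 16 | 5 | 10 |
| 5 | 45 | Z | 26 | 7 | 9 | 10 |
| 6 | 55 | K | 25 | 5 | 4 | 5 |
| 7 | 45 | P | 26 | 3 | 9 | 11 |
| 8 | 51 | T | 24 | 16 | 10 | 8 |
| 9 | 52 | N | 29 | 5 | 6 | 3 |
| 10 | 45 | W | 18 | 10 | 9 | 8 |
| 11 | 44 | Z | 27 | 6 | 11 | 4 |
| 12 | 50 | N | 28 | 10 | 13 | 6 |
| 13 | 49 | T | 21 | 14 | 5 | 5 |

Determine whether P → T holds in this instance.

P=45: rows 1, 5, 7, 10 → T = 9, 9, 9, 9 ✓
P=51: rows 2, 8 → T takes values {12, 10} — violation
P=53: row 3 → T = 1 ✓
P=49: rows 4, 13 → T = 5, 5 ✓
P=55: row 6 → T = 4 ✓
P=52: row 9 → T = 6 ✓
P=44: row 11 → T = 11 ✓
P=50: row 12 → T = 13 ✓
Two rows agree on P but differ on T, so P → T does not hold.

No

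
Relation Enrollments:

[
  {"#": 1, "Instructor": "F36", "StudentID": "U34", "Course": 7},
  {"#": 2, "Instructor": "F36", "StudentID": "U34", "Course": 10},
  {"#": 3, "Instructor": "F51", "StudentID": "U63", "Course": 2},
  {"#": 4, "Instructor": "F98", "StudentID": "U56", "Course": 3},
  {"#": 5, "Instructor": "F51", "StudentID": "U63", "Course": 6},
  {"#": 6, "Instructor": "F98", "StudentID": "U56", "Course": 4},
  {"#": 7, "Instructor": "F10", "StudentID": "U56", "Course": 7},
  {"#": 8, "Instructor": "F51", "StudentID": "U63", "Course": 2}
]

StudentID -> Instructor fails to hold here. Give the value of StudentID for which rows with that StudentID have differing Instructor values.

StudentID=U34: rows 1, 2 → Instructor = F36, F36 ✓
StudentID=U63: rows 3, 5, 8 → Instructor = F51, F51, F51 ✓
StudentID=U56: rows 4, 6, 7 → Instructor takes values {F98, F10} — violation
The only StudentID value with inconsistent Instructor is StudentID=U56.

U56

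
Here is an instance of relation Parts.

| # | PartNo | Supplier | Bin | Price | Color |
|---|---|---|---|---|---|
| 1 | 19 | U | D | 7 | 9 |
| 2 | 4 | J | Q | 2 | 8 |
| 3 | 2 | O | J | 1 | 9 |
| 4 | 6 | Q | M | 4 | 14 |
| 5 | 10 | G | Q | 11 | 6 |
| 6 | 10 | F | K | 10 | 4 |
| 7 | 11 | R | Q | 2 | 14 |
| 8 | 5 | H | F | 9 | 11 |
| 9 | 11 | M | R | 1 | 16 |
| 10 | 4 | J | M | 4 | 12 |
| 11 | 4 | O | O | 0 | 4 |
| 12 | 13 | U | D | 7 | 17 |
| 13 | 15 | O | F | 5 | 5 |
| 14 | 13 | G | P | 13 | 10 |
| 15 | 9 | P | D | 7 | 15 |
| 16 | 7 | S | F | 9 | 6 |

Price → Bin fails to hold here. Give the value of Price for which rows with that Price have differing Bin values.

Price=7: rows 1, 12, 15 → Bin = D, D, D ✓
Price=2: rows 2, 7 → Bin = Q, Q ✓
Price=1: rows 3, 9 → Bin takes values {J, R} — violation
Price=4: rows 4, 10 → Bin = M, M ✓
Price=11: row 5 → Bin = Q ✓
Price=10: row 6 → Bin = K ✓
Price=9: rows 8, 16 → Bin = F, F ✓
Price=0: row 11 → Bin = O ✓
Price=5: row 13 → Bin = F ✓
Price=13: row 14 → Bin = P ✓
The only Price value with inconsistent Bin is Price=1.

1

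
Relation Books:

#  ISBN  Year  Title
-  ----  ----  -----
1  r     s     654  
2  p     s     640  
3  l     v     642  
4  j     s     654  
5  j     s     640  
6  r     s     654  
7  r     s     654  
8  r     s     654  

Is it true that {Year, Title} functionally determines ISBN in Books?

No

(Year=s, Title=654): rows 1, 4, 6, 7, 8 → ISBN takes values {r, j} — violation
(Year=s, Title=640): rows 2, 5 → ISBN takes values {p, j} — violation
(Year=v, Title=642): row 3 → ISBN = l ✓
Two rows agree on {Year, Title} but differ on ISBN, so {Year, Title} -> ISBN does not hold.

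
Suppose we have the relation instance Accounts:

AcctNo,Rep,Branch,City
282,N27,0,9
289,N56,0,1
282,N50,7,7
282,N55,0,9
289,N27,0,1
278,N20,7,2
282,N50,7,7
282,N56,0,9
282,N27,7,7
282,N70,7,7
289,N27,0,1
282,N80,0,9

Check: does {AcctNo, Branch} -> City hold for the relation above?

Yes

(AcctNo=282, Branch=0): 4 rows → City = 9, 9, 9, 9 ✓
(AcctNo=289, Branch=0): 3 rows → City = 1, 1, 1 ✓
(AcctNo=282, Branch=7): 4 rows → City = 7, 7, 7, 7 ✓
(AcctNo=278, Branch=7): 1 row → City = 2 ✓
Every {AcctNo, Branch} value is associated with a single City value, so {AcctNo, Branch} -> City holds.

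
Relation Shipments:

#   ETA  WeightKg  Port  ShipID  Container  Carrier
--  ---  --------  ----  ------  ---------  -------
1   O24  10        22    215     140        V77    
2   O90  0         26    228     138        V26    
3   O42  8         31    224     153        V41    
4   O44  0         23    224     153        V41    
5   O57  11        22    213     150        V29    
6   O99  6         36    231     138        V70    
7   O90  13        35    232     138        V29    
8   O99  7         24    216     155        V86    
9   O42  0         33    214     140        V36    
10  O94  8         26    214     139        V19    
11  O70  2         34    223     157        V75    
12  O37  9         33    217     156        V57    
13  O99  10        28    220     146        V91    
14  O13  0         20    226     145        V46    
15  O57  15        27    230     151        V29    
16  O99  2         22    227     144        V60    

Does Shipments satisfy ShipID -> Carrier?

No

ShipID=215: row 1 → Carrier = V77 ✓
ShipID=228: row 2 → Carrier = V26 ✓
ShipID=224: rows 3, 4 → Carrier = V41, V41 ✓
ShipID=213: row 5 → Carrier = V29 ✓
ShipID=231: row 6 → Carrier = V70 ✓
ShipID=232: row 7 → Carrier = V29 ✓
ShipID=216: row 8 → Carrier = V86 ✓
ShipID=214: rows 9, 10 → Carrier takes values {V36, V19} — violation
ShipID=223: row 11 → Carrier = V75 ✓
ShipID=217: row 12 → Carrier = V57 ✓
ShipID=220: row 13 → Carrier = V91 ✓
ShipID=226: row 14 → Carrier = V46 ✓
ShipID=230: row 15 → Carrier = V29 ✓
ShipID=227: row 16 → Carrier = V60 ✓
Two rows agree on ShipID but differ on Carrier, so ShipID -> Carrier does not hold.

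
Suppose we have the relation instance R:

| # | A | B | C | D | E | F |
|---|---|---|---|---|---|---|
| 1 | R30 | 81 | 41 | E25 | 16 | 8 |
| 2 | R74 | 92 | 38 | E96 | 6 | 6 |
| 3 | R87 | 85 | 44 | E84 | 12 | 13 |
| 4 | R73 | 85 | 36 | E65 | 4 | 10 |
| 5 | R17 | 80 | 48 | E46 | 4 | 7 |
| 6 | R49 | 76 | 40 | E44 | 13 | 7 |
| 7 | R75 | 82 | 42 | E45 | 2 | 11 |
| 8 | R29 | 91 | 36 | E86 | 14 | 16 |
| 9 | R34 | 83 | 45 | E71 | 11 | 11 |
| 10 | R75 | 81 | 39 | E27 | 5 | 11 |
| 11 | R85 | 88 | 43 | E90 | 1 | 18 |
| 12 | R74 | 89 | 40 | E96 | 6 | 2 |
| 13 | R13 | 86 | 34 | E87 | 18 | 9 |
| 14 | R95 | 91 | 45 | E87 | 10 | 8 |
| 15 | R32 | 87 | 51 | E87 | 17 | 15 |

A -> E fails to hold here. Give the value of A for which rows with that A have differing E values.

R75

A=R30: row 1 → E = 16 ✓
A=R74: rows 2, 12 → E = 6, 6 ✓
A=R87: row 3 → E = 12 ✓
A=R73: row 4 → E = 4 ✓
A=R17: row 5 → E = 4 ✓
A=R49: row 6 → E = 13 ✓
A=R75: rows 7, 10 → E takes values {2, 5} — violation
A=R29: row 8 → E = 14 ✓
A=R34: row 9 → E = 11 ✓
A=R85: row 11 → E = 1 ✓
A=R13: row 13 → E = 18 ✓
A=R95: row 14 → E = 10 ✓
A=R32: row 15 → E = 17 ✓
The only A value with inconsistent E is A=R75.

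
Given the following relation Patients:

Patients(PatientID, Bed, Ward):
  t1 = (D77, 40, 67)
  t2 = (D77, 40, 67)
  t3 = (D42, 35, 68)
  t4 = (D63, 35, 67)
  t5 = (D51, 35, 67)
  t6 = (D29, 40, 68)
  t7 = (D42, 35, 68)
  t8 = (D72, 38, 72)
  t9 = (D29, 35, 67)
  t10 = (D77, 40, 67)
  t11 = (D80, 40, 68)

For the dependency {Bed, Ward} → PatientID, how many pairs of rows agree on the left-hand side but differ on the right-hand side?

(Bed=40, Ward=67): all 3 rows agree on PatientID — 0 pairs.
(Bed=35, Ward=68): all 2 rows agree on PatientID — 0 pairs.
(Bed=35, Ward=67): violating pairs (4,5), (4,9), (5,9) — 3 pairs.
(Bed=40, Ward=68): violating pairs (6,11) — 1 pair.

4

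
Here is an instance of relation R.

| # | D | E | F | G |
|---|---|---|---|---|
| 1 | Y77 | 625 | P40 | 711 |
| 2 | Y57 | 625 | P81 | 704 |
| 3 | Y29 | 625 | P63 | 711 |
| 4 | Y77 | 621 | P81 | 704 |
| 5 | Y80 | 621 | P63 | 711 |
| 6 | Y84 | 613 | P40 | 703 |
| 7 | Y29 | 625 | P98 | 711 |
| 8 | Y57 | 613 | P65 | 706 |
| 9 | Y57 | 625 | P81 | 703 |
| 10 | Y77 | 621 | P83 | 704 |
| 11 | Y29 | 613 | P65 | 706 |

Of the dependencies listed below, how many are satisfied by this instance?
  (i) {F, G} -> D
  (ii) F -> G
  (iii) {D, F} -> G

(i) {F, G} -> D: (F=P81, G=704): rows 2, 4 → D takes values {Y57, Y77} — violation; (F=P63, G=711): rows 3, 5 → D takes values {Y29, Y80} — violation; (F=P65, G=706): rows 8, 11 → D takes values {Y57, Y29} — violation — fails.
(ii) F -> G: F=P40: rows 1, 6 → G takes values {711, 703} — violation; F=P81: rows 2, 4, 9 → G takes values {704, 703} — violation — fails.
(iii) {D, F} -> G: (D=Y57, F=P81): rows 2, 9 → G takes values {704, 703} — violation — fails.
None of the 3 dependencies hold.

0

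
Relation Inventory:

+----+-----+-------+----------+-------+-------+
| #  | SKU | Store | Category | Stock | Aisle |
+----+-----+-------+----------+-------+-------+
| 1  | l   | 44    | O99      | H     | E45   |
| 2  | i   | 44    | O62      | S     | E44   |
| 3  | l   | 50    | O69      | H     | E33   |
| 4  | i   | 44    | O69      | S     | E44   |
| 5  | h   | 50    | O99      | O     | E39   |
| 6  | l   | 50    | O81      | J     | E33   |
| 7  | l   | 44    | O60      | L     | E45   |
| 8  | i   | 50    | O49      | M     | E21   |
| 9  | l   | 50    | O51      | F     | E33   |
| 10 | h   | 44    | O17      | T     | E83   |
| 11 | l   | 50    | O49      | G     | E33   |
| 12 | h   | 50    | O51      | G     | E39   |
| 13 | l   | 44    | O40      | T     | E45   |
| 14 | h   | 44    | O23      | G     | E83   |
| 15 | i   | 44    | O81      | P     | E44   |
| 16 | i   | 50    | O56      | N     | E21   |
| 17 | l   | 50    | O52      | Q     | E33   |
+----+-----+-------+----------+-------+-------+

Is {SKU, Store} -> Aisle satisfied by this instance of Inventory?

Yes

(SKU=l, Store=44): rows 1, 7, 13 → Aisle = E45, E45, E45 ✓
(SKU=i, Store=44): rows 2, 4, 15 → Aisle = E44, E44, E44 ✓
(SKU=l, Store=50): rows 3, 6, 9, 11, 17 → Aisle = E33, E33, E33, E33, E33 ✓
(SKU=h, Store=50): rows 5, 12 → Aisle = E39, E39 ✓
(SKU=i, Store=50): rows 8, 16 → Aisle = E21, E21 ✓
(SKU=h, Store=44): rows 10, 14 → Aisle = E83, E83 ✓
Every {SKU, Store} value is associated with a single Aisle value, so {SKU, Store} -> Aisle holds.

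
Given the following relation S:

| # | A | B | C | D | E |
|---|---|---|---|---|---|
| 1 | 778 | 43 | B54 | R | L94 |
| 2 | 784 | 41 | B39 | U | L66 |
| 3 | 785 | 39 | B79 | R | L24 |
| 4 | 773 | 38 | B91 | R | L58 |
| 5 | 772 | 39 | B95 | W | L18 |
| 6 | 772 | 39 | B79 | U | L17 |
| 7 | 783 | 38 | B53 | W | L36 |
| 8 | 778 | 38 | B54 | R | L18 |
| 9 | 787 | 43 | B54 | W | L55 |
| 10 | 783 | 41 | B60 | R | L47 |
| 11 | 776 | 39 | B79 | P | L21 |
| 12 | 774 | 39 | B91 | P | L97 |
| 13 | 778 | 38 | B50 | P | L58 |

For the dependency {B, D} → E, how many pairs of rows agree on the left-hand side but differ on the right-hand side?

2

(B=38, D=R): violating pairs (4,8) — 1 pair.
(B=39, D=P): violating pairs (11,12) — 1 pair.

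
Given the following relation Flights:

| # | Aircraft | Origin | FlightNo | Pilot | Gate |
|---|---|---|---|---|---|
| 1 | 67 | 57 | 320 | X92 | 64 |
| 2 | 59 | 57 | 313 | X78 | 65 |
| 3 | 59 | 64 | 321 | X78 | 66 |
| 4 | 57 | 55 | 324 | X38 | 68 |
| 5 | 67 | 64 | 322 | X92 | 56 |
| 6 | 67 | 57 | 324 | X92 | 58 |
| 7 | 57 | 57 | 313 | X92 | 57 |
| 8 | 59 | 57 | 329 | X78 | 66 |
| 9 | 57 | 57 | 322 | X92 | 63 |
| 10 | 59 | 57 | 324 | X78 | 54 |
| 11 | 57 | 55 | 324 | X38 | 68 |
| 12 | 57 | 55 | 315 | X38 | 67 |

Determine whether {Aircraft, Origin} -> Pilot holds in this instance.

Yes

(Aircraft=67, Origin=57): rows 1, 6 → Pilot = X92, X92 ✓
(Aircraft=59, Origin=57): rows 2, 8, 10 → Pilot = X78, X78, X78 ✓
(Aircraft=59, Origin=64): row 3 → Pilot = X78 ✓
(Aircraft=57, Origin=55): rows 4, 11, 12 → Pilot = X38, X38, X38 ✓
(Aircraft=67, Origin=64): row 5 → Pilot = X92 ✓
(Aircraft=57, Origin=57): rows 7, 9 → Pilot = X92, X92 ✓
Every {Aircraft, Origin} value is associated with a single Pilot value, so {Aircraft, Origin} -> Pilot holds.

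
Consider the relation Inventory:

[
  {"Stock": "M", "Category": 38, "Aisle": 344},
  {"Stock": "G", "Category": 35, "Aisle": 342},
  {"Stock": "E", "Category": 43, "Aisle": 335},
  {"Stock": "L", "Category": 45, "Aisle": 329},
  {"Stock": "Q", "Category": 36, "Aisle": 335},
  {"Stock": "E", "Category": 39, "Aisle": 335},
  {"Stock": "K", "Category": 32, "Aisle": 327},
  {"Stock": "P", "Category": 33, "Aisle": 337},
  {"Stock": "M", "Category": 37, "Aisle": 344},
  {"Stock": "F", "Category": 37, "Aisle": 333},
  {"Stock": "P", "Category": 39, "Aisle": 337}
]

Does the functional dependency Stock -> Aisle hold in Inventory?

Yes

Stock=M: 2 rows → Aisle = 344, 344 ✓
Stock=G: 1 row → Aisle = 342 ✓
Stock=E: 2 rows → Aisle = 335, 335 ✓
Stock=L: 1 row → Aisle = 329 ✓
Stock=Q: 1 row → Aisle = 335 ✓
Stock=K: 1 row → Aisle = 327 ✓
Stock=P: 2 rows → Aisle = 337, 337 ✓
Stock=F: 1 row → Aisle = 333 ✓
Every Stock value is associated with a single Aisle value, so Stock -> Aisle holds.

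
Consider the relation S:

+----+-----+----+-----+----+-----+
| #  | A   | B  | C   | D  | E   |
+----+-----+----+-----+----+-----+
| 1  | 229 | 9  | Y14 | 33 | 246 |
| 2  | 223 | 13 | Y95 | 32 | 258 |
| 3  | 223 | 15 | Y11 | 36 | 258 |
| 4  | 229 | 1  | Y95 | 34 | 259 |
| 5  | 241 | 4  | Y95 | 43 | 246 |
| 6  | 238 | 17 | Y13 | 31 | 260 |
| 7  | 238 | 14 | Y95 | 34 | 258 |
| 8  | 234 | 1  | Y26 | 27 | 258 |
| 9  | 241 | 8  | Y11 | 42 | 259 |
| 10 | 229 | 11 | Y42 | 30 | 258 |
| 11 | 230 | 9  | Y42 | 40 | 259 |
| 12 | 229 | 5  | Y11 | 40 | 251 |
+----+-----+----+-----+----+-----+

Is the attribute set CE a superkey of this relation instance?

No

Rows 2 and 7 have the same CE value (C=Y95, E=258) but are distinct tuples, so CE does not determine every attribute — not a superkey.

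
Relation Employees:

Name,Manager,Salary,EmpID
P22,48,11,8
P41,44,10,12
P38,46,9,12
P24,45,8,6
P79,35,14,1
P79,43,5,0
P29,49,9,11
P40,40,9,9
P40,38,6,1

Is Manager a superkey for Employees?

All 9 rows have distinct Manager values, so Manager → (all attributes) holds and Manager is a superkey.

Yes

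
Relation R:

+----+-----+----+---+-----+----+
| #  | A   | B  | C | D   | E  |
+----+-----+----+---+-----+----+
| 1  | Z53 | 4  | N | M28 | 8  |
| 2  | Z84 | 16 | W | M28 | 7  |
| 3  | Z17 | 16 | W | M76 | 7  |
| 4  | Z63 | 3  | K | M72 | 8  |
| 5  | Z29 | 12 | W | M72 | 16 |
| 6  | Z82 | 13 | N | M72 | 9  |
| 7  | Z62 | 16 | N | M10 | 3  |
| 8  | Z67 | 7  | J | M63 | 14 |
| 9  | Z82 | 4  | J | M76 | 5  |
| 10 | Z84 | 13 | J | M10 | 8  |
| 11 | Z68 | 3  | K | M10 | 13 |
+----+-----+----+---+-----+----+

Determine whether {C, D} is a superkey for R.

Yes

All 11 rows have distinct {C, D} values, so {C, D} → (all attributes) holds and {C, D} is a superkey.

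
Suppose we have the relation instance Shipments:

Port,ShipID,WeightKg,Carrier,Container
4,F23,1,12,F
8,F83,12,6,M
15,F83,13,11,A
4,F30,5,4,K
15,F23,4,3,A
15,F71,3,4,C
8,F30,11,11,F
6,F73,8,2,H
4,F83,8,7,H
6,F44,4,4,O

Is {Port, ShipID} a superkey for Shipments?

Yes

All 10 rows have distinct {Port, ShipID} values, so {Port, ShipID} → (all attributes) holds and {Port, ShipID} is a superkey.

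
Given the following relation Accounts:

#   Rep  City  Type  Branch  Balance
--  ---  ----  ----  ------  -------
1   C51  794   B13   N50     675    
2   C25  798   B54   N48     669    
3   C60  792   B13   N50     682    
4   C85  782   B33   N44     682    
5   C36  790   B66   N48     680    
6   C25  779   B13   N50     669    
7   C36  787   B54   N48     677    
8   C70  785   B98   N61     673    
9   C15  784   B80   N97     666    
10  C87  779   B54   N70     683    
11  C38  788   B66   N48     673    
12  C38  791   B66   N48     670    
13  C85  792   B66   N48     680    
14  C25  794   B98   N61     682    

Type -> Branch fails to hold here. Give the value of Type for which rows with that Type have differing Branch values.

Type=B13: rows 1, 3, 6 → Branch = N50, N50, N50 ✓
Type=B54: rows 2, 7, 10 → Branch takes values {N48, N70} — violation
Type=B33: row 4 → Branch = N44 ✓
Type=B66: rows 5, 11, 12, 13 → Branch = N48, N48, N48, N48 ✓
Type=B98: rows 8, 14 → Branch = N61, N61 ✓
Type=B80: row 9 → Branch = N97 ✓
The only Type value with inconsistent Branch is Type=B54.

B54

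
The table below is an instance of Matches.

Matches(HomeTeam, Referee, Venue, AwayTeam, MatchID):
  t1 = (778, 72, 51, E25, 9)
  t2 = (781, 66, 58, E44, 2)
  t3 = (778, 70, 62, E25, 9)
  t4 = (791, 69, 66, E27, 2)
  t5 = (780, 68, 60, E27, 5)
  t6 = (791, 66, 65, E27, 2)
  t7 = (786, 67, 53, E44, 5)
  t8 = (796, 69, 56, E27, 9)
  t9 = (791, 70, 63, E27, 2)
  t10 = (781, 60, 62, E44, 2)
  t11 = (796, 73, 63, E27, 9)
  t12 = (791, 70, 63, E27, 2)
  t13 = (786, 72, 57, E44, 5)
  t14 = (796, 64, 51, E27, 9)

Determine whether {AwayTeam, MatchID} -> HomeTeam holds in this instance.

Yes

(AwayTeam=E25, MatchID=9): rows 1, 3 → HomeTeam = 778, 778 ✓
(AwayTeam=E44, MatchID=2): rows 2, 10 → HomeTeam = 781, 781 ✓
(AwayTeam=E27, MatchID=2): rows 4, 6, 9, 12 → HomeTeam = 791, 791, 791, 791 ✓
(AwayTeam=E27, MatchID=5): row 5 → HomeTeam = 780 ✓
(AwayTeam=E44, MatchID=5): rows 7, 13 → HomeTeam = 786, 786 ✓
(AwayTeam=E27, MatchID=9): rows 8, 11, 14 → HomeTeam = 796, 796, 796 ✓
Every {AwayTeam, MatchID} value is associated with a single HomeTeam value, so {AwayTeam, MatchID} -> HomeTeam holds.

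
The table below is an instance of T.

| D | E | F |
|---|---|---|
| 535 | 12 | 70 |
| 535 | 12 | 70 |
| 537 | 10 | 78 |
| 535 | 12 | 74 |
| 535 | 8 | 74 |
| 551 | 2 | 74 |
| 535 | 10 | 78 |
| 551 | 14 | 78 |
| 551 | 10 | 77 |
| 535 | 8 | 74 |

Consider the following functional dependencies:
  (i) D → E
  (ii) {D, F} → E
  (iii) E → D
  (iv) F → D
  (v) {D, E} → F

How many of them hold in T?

0

(i) D → E: D=535: 6 rows → E takes values {12, 8, 10} — violation; D=551: 3 rows → E takes values {2, 14, 10} — violation — fails.
(ii) {D, F} → E: (D=535, F=74): 3 rows → E takes values {12, 8} — violation — fails.
(iii) E → D: E=10: 3 rows → D takes values {537, 535, 551} — violation — fails.
(iv) F → D: F=78: 3 rows → D takes values {537, 535, 551} — violation; F=74: 4 rows → D takes values {535, 551} — violation — fails.
(v) {D, E} → F: (D=535, E=12): 3 rows → F takes values {70, 74} — violation — fails.
None of the 5 dependencies hold.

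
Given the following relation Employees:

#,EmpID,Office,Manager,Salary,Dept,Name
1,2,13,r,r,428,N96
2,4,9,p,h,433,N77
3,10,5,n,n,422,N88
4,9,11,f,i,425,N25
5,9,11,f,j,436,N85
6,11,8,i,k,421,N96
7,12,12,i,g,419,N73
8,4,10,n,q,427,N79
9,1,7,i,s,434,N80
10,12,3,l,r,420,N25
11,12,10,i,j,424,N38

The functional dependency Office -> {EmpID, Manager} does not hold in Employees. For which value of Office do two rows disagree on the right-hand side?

10

Office=13: row 1 → {EmpID,Manager} = (2, r) ✓
Office=9: row 2 → {EmpID,Manager} = (4, p) ✓
Office=5: row 3 → {EmpID,Manager} = (10, n) ✓
Office=11: rows 4, 5 → {EmpID,Manager} = (9, f), (9, f) ✓
Office=8: row 6 → {EmpID,Manager} = (11, i) ✓
Office=12: row 7 → {EmpID,Manager} = (12, i) ✓
Office=10: rows 8, 11 → {EmpID,Manager} takes values {(4, n), (12, i)} — violation
Office=7: row 9 → {EmpID,Manager} = (1, i) ✓
Office=3: row 10 → {EmpID,Manager} = (12, l) ✓
The only Office value with inconsistent RHS is Office=10.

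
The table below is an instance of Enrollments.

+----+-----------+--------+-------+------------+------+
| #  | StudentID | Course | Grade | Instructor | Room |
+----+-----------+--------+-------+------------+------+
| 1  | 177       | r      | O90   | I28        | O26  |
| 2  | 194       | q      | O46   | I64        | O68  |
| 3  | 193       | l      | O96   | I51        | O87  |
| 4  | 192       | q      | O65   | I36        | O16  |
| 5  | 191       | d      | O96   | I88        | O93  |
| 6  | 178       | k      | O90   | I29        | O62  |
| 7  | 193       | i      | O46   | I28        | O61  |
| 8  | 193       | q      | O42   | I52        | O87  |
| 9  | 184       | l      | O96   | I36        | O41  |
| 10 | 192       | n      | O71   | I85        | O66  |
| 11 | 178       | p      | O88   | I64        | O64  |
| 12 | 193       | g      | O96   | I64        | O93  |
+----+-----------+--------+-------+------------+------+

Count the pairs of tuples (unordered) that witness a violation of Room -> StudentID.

Room=O87: all 2 rows agree on StudentID — 0 pairs.
Room=O93: violating pairs (5,12) — 1 pair.

1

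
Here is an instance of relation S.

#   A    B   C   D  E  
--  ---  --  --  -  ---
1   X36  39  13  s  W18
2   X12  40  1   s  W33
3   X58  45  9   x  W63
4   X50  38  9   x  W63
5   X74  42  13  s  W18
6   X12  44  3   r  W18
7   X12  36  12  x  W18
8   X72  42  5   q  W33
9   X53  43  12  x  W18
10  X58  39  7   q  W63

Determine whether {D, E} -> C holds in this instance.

Yes

(D=s, E=W18): rows 1, 5 → C = 13, 13 ✓
(D=s, E=W33): row 2 → C = 1 ✓
(D=x, E=W63): rows 3, 4 → C = 9, 9 ✓
(D=r, E=W18): row 6 → C = 3 ✓
(D=x, E=W18): rows 7, 9 → C = 12, 12 ✓
(D=q, E=W33): row 8 → C = 5 ✓
(D=q, E=W63): row 10 → C = 7 ✓
Every {D, E} value is associated with a single C value, so {D, E} -> C holds.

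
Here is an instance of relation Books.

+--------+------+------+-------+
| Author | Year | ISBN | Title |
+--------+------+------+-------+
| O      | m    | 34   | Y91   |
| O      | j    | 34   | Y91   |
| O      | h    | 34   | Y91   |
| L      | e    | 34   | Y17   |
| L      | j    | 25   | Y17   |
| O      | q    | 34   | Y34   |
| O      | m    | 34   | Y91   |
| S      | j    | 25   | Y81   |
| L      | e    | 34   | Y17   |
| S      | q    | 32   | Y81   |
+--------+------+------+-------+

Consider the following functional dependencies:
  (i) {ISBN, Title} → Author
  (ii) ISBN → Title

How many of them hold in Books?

1

(i) {ISBN, Title} → Author: every LHS value maps to a single RHS value — holds.
(ii) ISBN → Title: ISBN=34: 7 rows → Title takes values {Y91, Y17, Y34} — violation; ISBN=25: 2 rows → Title takes values {Y17, Y81} — violation — fails.
1 of the 2 dependencies holds.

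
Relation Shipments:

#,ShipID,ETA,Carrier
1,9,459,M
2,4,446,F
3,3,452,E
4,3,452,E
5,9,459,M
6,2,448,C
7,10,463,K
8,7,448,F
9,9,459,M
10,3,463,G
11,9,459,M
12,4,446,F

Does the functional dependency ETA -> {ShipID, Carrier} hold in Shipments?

ETA=459: rows 1, 5, 9, 11 → {ShipID,Carrier} = (9, M), (9, M), (9, M), (9, M) ✓
ETA=446: rows 2, 12 → {ShipID,Carrier} = (4, F), (4, F) ✓
ETA=452: rows 3, 4 → {ShipID,Carrier} = (3, E), (3, E) ✓
ETA=448: rows 6, 8 → {ShipID,Carrier} takes values {(2, C), (7, F)} — violation
ETA=463: rows 7, 10 → {ShipID,Carrier} takes values {(10, K), (3, G)} — violation
Two rows agree on ETA but differ on {ShipID, Carrier}, so ETA -> {ShipID, Carrier} does not hold.

No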